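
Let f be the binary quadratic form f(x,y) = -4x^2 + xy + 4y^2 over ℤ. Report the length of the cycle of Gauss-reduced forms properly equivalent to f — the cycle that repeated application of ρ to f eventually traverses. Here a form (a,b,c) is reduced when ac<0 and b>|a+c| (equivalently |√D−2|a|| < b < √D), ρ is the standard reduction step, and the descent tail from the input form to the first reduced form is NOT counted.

D = 65, ⌊√D⌋ = 8
river: ρ → (4,7,-1)
river: ρ → (-1,7,4)
river: ρ → (4,1,-4)
river: ρ → (-4,7,1)
river: ρ → (1,7,-4)
river: ρ → (-4,1,4)
ρ-cycle length = 6 (tail of 0 descent steps not counted)

6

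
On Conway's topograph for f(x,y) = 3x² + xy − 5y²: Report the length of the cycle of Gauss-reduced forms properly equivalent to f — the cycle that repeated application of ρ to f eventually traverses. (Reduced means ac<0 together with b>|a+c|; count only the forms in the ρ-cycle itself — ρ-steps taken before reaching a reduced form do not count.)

D = 61, ⌊√D⌋ = 7
descent: ρ → (-5,-1,3)
descent: ρ → (3,7,-1)  [lands on river]
river: ρ → (-1,7,3)
river: ρ → (3,5,-3)
river: ρ → (-3,7,1)
river: ρ → (1,7,-3)
river: ρ → (-3,5,3)
ρ-cycle length = 6 (tail of 2 descent steps not counted)

6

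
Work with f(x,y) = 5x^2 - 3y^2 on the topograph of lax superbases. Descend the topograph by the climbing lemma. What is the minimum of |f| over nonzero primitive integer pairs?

descent: ρ → (-3,6,2)  [lands on river]
river: ρ → (2,6,-3)
closes: descent 1, river 2
min |a| on river = 2

2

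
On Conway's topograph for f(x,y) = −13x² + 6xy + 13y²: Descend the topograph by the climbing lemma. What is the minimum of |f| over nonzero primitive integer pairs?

river: ρ → (13,20,-6)
river: ρ → (-6,16,19)
river: ρ → (19,22,-3)
river: ρ → (-3,26,3)
river: ρ → (3,22,-19)
river: ρ → (-19,16,6)
river: ρ → (6,20,-13)
river: ρ → (-13,6,13)
closes: descent 0, river 8
min |a| on river = 3

3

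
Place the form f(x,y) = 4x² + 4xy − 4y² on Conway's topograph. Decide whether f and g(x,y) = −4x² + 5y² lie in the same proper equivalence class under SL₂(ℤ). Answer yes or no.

D₁ = 80, D₂ = 80
river cycle of f (length 2): (-4, 4, 4), (4, 4, -4)
river cycle of g (length 2): (-4, 8, 1), (1, 8, -4)
cycles differ ⇒ inequivalent

no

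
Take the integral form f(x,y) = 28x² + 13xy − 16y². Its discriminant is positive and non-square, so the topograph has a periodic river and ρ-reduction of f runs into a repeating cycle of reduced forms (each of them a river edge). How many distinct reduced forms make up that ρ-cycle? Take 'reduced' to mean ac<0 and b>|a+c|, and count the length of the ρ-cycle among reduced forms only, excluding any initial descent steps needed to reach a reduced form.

D = 1961, ⌊√D⌋ = 44
river: ρ → (-16,19,25)
river: ρ → (25,31,-10)
river: ρ → (-10,29,28)
river: ρ → (28,27,-11)
river: ρ → (-11,39,10)
river: ρ → (10,41,-7)
river: ρ → (-7,43,4)
river: ρ → (4,37,-37)
river: ρ → (-37,37,4)
river: ρ → (4,43,-7)
river: ρ → (-7,41,10)
river: ρ → (10,39,-11)
river: ρ → (-11,27,28)
river: ρ → (28,29,-10)
river: ρ → (-10,31,25)
river: ρ → (25,19,-16)
river: ρ → (-16,13,28)
river: ρ → (28,43,-1)
river: ρ → (-1,43,28)
river: ρ → (28,13,-16)
ρ-cycle length = 20 (tail of 0 descent steps not counted)

20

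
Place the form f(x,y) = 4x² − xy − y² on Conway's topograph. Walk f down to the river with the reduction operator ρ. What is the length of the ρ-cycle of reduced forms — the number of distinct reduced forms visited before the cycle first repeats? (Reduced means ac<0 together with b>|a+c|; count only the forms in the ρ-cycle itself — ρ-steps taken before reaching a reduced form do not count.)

D = 17, ⌊√D⌋ = 4
descent: ρ → (-1,3,2)  [lands on river]
river: ρ → (2,1,-2)
river: ρ → (-2,3,1)
river: ρ → (1,3,-2)
river: ρ → (-2,1,2)
river: ρ → (2,3,-1)
ρ-cycle length = 6 (tail of 1 descent step not counted)

6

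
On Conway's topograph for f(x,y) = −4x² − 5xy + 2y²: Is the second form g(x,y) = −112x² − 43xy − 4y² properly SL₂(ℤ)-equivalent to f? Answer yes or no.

D₁ = 57, D₂ = 57
river cycle of f (length 6): (2, 5, -4), (-4, 3, 3), (3, 3, -4), (-4, 5, 2), (2, 7, -1), (-1, 7, 2)
river cycle of g (length 6): (-4, 3, 3), (3, 3, -4), (-4, 5, 2), (2, 7, -1), (-1, 7, 2), (2, 5, -4)
cycles coincide ⇒ equivalent

yes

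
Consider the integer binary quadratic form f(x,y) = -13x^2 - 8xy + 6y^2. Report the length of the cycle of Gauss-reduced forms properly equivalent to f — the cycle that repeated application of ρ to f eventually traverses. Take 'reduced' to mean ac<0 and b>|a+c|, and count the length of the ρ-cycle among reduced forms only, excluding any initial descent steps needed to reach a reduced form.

D = 376, ⌊√D⌋ = 19
descent: ρ → (6,8,-13)  [lands on river]
river: ρ → (-13,18,1)
river: ρ → (1,18,-13)
river: ρ → (-13,8,6)
river: ρ → (6,16,-5)
river: ρ → (-5,14,9)
river: ρ → (9,4,-10)
river: ρ → (-10,16,3)
river: ρ → (3,14,-15)
river: ρ → (-15,16,2)
river: ρ → (2,16,-15)
river: ρ → (-15,14,3)
river: ρ → (3,16,-10)
river: ρ → (-10,4,9)
river: ρ → (9,14,-5)
river: ρ → (-5,16,6)
ρ-cycle length = 16 (tail of 1 descent step not counted)

16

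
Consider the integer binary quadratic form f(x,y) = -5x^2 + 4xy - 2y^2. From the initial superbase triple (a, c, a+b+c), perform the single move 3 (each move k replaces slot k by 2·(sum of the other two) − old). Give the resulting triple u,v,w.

start (-5,-2,-3) = (f(1,0),f(0,1),f(1,1))
replace slot 3: 2·((-5)+(-2)) − (-3) = -11 → (-5,-2,-11)

-5,-2,-11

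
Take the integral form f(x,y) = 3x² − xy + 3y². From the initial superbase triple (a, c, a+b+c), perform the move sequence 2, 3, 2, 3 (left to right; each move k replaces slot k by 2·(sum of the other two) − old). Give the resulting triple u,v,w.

start (3,3,5) = (f(1,0),f(0,1),f(1,1))
replace slot 2: 2·(3+5) − 3 = 13 → (3,13,5)
replace slot 3: 2·(3+13) − 5 = 27 → (3,13,27)
replace slot 2: 2·(3+27) − 13 = 47 → (3,47,27)
replace slot 3: 2·(3+47) − 27 = 73 → (3,47,73)

3,47,73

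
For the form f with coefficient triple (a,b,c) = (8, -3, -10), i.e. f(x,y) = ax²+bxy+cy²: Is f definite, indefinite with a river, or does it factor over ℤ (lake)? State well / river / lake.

D = b²−4ac = (-3)² − 4·8·(-10) = 329
D > 0 non-square ⇒ indefinite ⇒ periodic river

river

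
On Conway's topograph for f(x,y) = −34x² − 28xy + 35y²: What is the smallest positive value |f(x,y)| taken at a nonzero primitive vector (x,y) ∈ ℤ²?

descent: ρ → (35,28,-34)  [lands on river]
river: ρ → (-34,40,29)
river: ρ → (29,18,-45)
river: ρ → (-45,72,2)
river: ρ → (2,72,-45)
river: ρ → (-45,18,29)
river: ρ → (29,40,-34)
river: ρ → (-34,28,35)
river: ρ → (35,42,-27)
river: ρ → (-27,66,11)
river: ρ → (11,66,-27)
river: ρ → (-27,42,35)
closes: descent 1, river 12
min |a| on river = 2

2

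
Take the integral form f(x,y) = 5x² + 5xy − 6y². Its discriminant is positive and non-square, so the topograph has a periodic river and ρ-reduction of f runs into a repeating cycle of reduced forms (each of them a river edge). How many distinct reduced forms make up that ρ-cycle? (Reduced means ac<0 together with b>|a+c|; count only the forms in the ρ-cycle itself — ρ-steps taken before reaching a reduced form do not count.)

D = 145, ⌊√D⌋ = 12
river: ρ → (-6,7,4)
river: ρ → (4,9,-4)
river: ρ → (-4,7,6)
river: ρ → (6,5,-5)
river: ρ → (-5,5,6)
river: ρ → (6,7,-4)
river: ρ → (-4,9,4)
river: ρ → (4,7,-6)
river: ρ → (-6,5,5)
river: ρ → (5,5,-6)
ρ-cycle length = 10 (tail of 0 descent steps not counted)

10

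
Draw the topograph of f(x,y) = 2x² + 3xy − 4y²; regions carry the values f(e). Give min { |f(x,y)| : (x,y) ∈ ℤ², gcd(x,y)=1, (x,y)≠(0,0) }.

river: ρ → (-4,5,1)
river: ρ → (1,5,-4)
river: ρ → (-4,3,2)
river: ρ → (2,5,-2)
river: ρ → (-2,3,4)
river: ρ → (4,5,-1)
river: ρ → (-1,5,4)
river: ρ → (4,3,-2)
river: ρ → (-2,5,2)
river: ρ → (2,3,-4)
closes: descent 0, river 10
min |a| on river = 1

1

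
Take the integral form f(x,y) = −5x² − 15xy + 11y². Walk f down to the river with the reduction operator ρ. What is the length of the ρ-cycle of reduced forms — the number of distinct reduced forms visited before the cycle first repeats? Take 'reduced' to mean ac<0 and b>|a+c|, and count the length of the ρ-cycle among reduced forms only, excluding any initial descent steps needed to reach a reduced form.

D = 445, ⌊√D⌋ = 21
descent: ρ → (11,15,-5)  [lands on river]
river: ρ → (-5,15,11)
river: ρ → (11,7,-9)
river: ρ → (-9,11,9)
river: ρ → (9,7,-11)
river: ρ → (-11,15,5)
river: ρ → (5,15,-11)
river: ρ → (-11,7,9)
river: ρ → (9,11,-9)
river: ρ → (-9,7,11)
ρ-cycle length = 10 (tail of 1 descent step not counted)

10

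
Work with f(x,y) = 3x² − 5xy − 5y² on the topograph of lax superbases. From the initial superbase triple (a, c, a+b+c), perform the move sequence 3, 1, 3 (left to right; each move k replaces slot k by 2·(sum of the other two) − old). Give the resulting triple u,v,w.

start (3,-5,-7) = (f(1,0),f(0,1),f(1,1))
replace slot 3: 2·(3+(-5)) − (-7) = 3 → (3,-5,3)
replace slot 1: 2·((-5)+3) − 3 = -7 → (-7,-5,3)
replace slot 3: 2·((-7)+(-5)) − 3 = -27 → (-7,-5,-27)

-7,-5,-27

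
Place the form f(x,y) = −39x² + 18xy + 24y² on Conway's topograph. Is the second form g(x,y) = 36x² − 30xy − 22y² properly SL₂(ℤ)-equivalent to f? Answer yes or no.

D₁ = 4068, D₂ = 4068
river cycle of f (length 18): (24, 30, -33), (-33, 36, 21), (21, 48, -21), (-21, 36, 33), (33, 30, -24), (-24, 18, 39), (39, 60, -3), (-3, 60, 39), (39, 18, -24), (-24, 30, 33), … (8 more)
river cycle of g (length 28): (-22, 30, 36), (36, 42, -16), (-16, 54, 18), (18, 54, -16), (-16, 42, 36), (36, 30, -22), (-22, 58, 8), (8, 54, -36), (-36, 18, 26), (26, 34, -28), … (18 more)
cycles differ ⇒ inequivalent

no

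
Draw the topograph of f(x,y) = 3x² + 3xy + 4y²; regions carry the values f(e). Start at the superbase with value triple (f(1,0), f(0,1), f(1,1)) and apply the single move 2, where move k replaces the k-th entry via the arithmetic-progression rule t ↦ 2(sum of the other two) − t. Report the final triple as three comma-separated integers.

start (3,4,10) = (f(1,0),f(0,1),f(1,1))
replace slot 2: 2·(3+10) − 4 = 22 → (3,22,10)

3,22,10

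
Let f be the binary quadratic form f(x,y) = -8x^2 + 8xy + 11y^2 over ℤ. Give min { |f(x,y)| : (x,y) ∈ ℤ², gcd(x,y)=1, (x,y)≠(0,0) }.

river: ρ → (11,14,-5)
river: ρ → (-5,16,8)
river: ρ → (8,16,-5)
river: ρ → (-5,14,11)
river: ρ → (11,8,-8)
river: ρ → (-8,8,11)
closes: descent 0, river 6
min |a| on river = 5

5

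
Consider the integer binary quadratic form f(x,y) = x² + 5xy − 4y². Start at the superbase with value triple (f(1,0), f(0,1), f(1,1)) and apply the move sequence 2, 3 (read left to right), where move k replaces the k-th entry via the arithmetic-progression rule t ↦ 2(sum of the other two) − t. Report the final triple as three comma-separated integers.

start (1,-4,2) = (f(1,0),f(0,1),f(1,1))
replace slot 2: 2·(1+2) − (-4) = 10 → (1,10,2)
replace slot 3: 2·(1+10) − 2 = 20 → (1,10,20)

1,10,20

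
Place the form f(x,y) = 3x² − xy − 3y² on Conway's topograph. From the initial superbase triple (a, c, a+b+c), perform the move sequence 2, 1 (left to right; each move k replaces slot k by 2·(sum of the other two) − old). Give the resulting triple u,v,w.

start (3,-3,-1) = (f(1,0),f(0,1),f(1,1))
replace slot 2: 2·(3+(-1)) − (-3) = 7 → (3,7,-1)
replace slot 1: 2·(7+(-1)) − 3 = 9 → (9,7,-1)

9,7,-1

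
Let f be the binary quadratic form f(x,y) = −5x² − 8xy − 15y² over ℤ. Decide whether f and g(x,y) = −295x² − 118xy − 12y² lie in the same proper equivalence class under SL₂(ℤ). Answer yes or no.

D₁ = -236, D₂ = -236
f is negative-definite; reduce −f:
−f: translate: b→-2 (≡8 mod 10), so (5,8,15)→(5,-2,12)
−f: reduced (well bottom): (5,-2,12) with a≤c, −a<b≤a
flip sign back: reduced form of f is (-5,2,-12)
g is negative-definite; reduce −g:
−g: flip: (295,118,12)→(12,-118,295)
−g: translate: b→2 (≡-118 mod 24), so (12,-118,295)→(12,2,5)
−g: flip: (12,2,5)→(5,-2,12)
−g: reduced (well bottom): (5,-2,12) with a≤c, −a<b≤a
flip sign back: reduced form of g is (-5,2,-12)
reduced forms (-5, 2, -12) vs (-5, 2, -12) ⇒ equivalent

yes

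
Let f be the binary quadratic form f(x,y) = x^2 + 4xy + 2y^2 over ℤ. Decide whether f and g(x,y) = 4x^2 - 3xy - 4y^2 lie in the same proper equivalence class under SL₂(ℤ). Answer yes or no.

D₁ = 8, D₂ = 73
discriminants differ ⇒ not SL₂(ℤ)-equivalent

no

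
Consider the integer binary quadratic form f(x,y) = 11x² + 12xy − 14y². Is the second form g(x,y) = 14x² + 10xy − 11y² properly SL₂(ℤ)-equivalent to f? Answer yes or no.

D₁ = 760, D₂ = 716
discriminants differ ⇒ not SL₂(ℤ)-equivalent

no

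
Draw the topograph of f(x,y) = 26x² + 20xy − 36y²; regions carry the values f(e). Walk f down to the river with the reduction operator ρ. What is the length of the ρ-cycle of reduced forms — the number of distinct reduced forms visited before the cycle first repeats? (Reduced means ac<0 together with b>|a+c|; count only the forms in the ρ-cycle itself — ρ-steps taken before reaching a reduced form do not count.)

D = 4144, ⌊√D⌋ = 64
river: ρ → (-36,52,10)
river: ρ → (10,48,-46)
river: ρ → (-46,44,12)
river: ρ → (12,52,-30)
river: ρ → (-30,8,34)
river: ρ → (34,60,-4)
river: ρ → (-4,60,34)
river: ρ → (34,8,-30)
river: ρ → (-30,52,12)
river: ρ → (12,44,-46)
river: ρ → (-46,48,10)
river: ρ → (10,52,-36)
river: ρ → (-36,20,26)
river: ρ → (26,32,-30)
river: ρ → (-30,28,28)
river: ρ → (28,28,-30)
river: ρ → (-30,32,26)
river: ρ → (26,20,-36)
ρ-cycle length = 18 (tail of 0 descent steps not counted)

18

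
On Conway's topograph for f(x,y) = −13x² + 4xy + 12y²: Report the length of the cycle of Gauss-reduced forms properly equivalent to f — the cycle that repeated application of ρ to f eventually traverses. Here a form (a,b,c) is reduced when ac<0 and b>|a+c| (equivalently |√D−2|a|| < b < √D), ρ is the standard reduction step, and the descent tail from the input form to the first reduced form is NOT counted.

D = 640, ⌊√D⌋ = 25
river: ρ → (12,20,-5)
river: ρ → (-5,20,12)
river: ρ → (12,4,-13)
river: ρ → (-13,22,3)
river: ρ → (3,20,-20)
river: ρ → (-20,20,3)
river: ρ → (3,22,-13)
river: ρ → (-13,4,12)
ρ-cycle length = 8 (tail of 0 descent steps not counted)

8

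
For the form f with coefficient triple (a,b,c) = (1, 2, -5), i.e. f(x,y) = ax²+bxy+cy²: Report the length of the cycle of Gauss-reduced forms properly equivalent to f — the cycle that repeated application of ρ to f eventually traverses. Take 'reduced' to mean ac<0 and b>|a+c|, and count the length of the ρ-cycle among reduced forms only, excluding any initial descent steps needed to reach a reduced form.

D = 24, ⌊√D⌋ = 4
descent: ρ → (-5,-2,1)
descent: ρ → (1,4,-2)  [lands on river]
river: ρ → (-2,4,1)
ρ-cycle length = 2 (tail of 2 descent steps not counted)

2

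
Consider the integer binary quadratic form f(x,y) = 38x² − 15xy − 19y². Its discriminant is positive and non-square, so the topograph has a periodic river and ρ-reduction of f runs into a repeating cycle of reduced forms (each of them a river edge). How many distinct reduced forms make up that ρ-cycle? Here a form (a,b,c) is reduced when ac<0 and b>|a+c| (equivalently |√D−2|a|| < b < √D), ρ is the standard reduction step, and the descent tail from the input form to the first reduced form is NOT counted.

D = 3113, ⌊√D⌋ = 55
descent: ρ → (-19,53,4)  [lands on river]
river: ρ → (4,51,-32)
river: ρ → (-32,13,23)
river: ρ → (23,33,-22)
river: ρ → (-22,55,1)
river: ρ → (1,55,-22)
river: ρ → (-22,33,23)
river: ρ → (23,13,-32)
river: ρ → (-32,51,4)
river: ρ → (4,53,-19)
river: ρ → (-19,23,34)
river: ρ → (34,45,-8)
river: ρ → (-8,51,16)
river: ρ → (16,45,-17)
river: ρ → (-17,23,38)
river: ρ → (38,53,-2)
river: ρ → (-2,55,11)
river: ρ → (11,55,-2)
river: ρ → (-2,53,38)
river: ρ → (38,23,-17)
river: ρ → (-17,45,16)
river: ρ → (16,51,-8)
river: ρ → (-8,45,34)
river: ρ → (34,23,-19)
ρ-cycle length = 24 (tail of 1 descent step not counted)

24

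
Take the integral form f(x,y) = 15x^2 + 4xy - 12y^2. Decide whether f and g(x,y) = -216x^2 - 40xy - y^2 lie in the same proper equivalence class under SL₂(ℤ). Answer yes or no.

D₁ = 736, D₂ = 736
river cycle of f (length 12): (-12, 20, 7), (7, 22, -9), (-9, 14, 15), (15, 16, -8), (-8, 16, 15), (15, 14, -9), (-9, 22, 7), (7, 20, -12), (-12, 4, 15), (15, 26, -1), … (2 more)
river cycle of g (length 12): (-1, 26, 15), (15, 4, -12), (-12, 20, 7), (7, 22, -9), (-9, 14, 15), (15, 16, -8), (-8, 16, 15), (15, 14, -9), (-9, 22, 7), (7, 20, -12), … (2 more)
cycles coincide ⇒ equivalent

yes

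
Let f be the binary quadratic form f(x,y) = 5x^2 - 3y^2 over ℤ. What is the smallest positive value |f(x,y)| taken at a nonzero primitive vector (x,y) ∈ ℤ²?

descent: ρ → (-3,6,2)  [lands on river]
river: ρ → (2,6,-3)
closes: descent 1, river 2
min |a| on river = 2

2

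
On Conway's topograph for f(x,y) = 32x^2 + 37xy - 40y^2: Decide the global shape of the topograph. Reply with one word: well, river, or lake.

D = b²−4ac = 37² − 4·32·(-40) = 6489
D > 0 non-square ⇒ indefinite ⇒ periodic river

river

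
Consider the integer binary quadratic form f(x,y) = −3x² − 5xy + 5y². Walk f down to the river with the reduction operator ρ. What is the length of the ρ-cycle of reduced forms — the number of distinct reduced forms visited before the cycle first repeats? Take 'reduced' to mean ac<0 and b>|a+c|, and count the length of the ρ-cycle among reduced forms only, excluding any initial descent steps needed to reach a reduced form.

D = 85, ⌊√D⌋ = 9
descent: ρ → (5,5,-3)  [lands on river]
river: ρ → (-3,7,3)
river: ρ → (3,5,-5)
river: ρ → (-5,5,3)
river: ρ → (3,7,-3)
river: ρ → (-3,5,5)
ρ-cycle length = 6 (tail of 1 descent step not counted)

6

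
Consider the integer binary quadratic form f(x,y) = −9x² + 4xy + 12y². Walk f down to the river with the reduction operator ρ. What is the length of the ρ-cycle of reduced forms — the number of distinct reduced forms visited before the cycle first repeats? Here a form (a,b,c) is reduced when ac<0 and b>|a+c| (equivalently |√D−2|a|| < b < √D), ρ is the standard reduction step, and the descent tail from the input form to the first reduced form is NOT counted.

D = 448, ⌊√D⌋ = 21
river: ρ → (12,20,-1)
river: ρ → (-1,20,12)
river: ρ → (12,4,-9)
river: ρ → (-9,14,7)
river: ρ → (7,14,-9)
river: ρ → (-9,4,12)
ρ-cycle length = 6 (tail of 0 descent steps not counted)

6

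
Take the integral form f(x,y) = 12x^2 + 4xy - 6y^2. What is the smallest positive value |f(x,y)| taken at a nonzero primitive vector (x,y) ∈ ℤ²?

descent: ρ → (-6,8,10)  [lands on river]
river: ρ → (10,12,-4)
river: ρ → (-4,12,10)
river: ρ → (10,8,-6)
river: ρ → (-6,16,2)
river: ρ → (2,16,-6)
closes: descent 1, river 6
min |a| on river = 2

2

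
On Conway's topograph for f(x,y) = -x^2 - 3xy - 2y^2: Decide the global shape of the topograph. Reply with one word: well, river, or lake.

D = b²−4ac = (-3)² − 4·(-1)·(-2) = 1
D = 1² is a perfect square ⇒ form factors over ℤ ⇒ lakes

lake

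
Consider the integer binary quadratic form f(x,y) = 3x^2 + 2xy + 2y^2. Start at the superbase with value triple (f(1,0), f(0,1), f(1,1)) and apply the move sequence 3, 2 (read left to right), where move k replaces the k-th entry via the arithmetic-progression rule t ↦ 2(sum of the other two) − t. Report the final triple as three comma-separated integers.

start (3,2,7) = (f(1,0),f(0,1),f(1,1))
replace slot 3: 2·(3+2) − 7 = 3 → (3,2,3)
replace slot 2: 2·(3+3) − 2 = 10 → (3,10,3)

3,10,3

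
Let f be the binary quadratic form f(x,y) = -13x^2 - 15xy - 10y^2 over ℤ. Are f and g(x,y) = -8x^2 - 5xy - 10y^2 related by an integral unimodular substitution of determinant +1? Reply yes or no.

D₁ = -295, D₂ = -295
f is negative-definite; reduce −f:
−f: translate: b→-11 (≡15 mod 26), so (13,15,10)→(13,-11,8)
−f: flip: (13,-11,8)→(8,11,13)
−f: translate: b→-5 (≡11 mod 16), so (8,11,13)→(8,-5,10)
−f: reduced (well bottom): (8,-5,10) with a≤c, −a<b≤a
flip sign back: reduced form of f is (-8,5,-10)
g is negative-definite; reduce −g:
−g: reduced (well bottom): (8,5,10) with a≤c, −a<b≤a
flip sign back: reduced form of g is (-8,-5,-10)
reduced forms (-8, 5, -10) vs (-8, -5, -10) ⇒ inequivalent

no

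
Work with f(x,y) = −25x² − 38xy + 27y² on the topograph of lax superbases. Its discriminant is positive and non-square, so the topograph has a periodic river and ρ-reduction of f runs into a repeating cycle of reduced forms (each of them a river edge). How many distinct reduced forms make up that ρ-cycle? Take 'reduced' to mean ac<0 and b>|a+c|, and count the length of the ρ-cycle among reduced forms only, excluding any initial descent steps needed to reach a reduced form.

D = 4144, ⌊√D⌋ = 64
descent: ρ → (27,38,-25)  [lands on river]
river: ρ → (-25,62,3)
river: ρ → (3,64,-4)
river: ρ → (-4,64,3)
river: ρ → (3,62,-25)
river: ρ → (-25,38,27)
river: ρ → (27,16,-36)
river: ρ → (-36,56,7)
river: ρ → (7,56,-36)
river: ρ → (-36,16,27)
ρ-cycle length = 10 (tail of 1 descent step not counted)

10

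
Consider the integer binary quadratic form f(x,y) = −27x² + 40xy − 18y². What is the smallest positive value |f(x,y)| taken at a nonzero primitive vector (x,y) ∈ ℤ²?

translate: b→14 (≡-40 mod 54), so (27,-40,18)→(27,14,5)
flip: (27,14,5)→(5,-14,27)
translate: b→-4 (≡-14 mod 10), so (5,-14,27)→(5,-4,18)
reduced (well bottom): (5,-4,18) with a≤c, −a<b≤a
well minimum |f| = |-5| = 5 (negative-definite)

5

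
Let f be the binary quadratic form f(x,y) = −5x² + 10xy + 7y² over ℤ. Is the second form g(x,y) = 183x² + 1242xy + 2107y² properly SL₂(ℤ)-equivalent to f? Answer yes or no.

D₁ = 240, D₂ = 240
river cycle of f (length 6): (7, 4, -8), (-8, 12, 3), (3, 12, -8), (-8, 4, 7), (7, 10, -5), (-5, 10, 7)
river cycle of g (length 6): (3, 12, -8), (-8, 4, 7), (7, 10, -5), (-5, 10, 7), (7, 4, -8), (-8, 12, 3)
cycles coincide ⇒ equivalent

yes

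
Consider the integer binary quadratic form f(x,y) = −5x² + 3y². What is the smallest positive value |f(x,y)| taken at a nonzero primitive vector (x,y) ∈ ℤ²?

descent: ρ → (3,6,-2)  [lands on river]
river: ρ → (-2,6,3)
closes: descent 1, river 2
min |a| on river = 2

2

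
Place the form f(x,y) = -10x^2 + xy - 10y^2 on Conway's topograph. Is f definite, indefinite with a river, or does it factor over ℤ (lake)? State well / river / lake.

D = b²−4ac = 1² − 4·(-10)·(-10) = -399
D < 0 ⇒ definite ⇒ every region one sign ⇒ single well

well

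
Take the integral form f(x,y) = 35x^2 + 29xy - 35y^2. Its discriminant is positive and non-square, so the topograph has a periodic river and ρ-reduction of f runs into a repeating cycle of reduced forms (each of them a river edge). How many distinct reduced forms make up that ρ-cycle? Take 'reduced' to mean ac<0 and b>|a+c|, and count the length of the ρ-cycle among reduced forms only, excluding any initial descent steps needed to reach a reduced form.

D = 5741, ⌊√D⌋ = 75
river: ρ → (-35,41,29)
river: ρ → (29,75,-1)
river: ρ → (-1,75,29)
river: ρ → (29,41,-35)
river: ρ → (-35,29,35)
river: ρ → (35,41,-29)
river: ρ → (-29,75,1)
river: ρ → (1,75,-29)
river: ρ → (-29,41,35)
river: ρ → (35,29,-35)
ρ-cycle length = 10 (tail of 0 descent steps not counted)

10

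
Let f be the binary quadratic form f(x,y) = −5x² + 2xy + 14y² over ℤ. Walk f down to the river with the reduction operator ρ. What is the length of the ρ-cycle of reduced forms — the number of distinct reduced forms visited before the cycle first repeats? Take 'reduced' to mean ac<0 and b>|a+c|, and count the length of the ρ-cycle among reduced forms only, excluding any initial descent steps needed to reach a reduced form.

D = 284, ⌊√D⌋ = 16
descent: ρ → (14,-2,-5)
descent: ρ → (-5,12,7)  [lands on river]
river: ρ → (7,16,-1)
river: ρ → (-1,16,7)
river: ρ → (7,12,-5)
river: ρ → (-5,8,11)
river: ρ → (11,14,-2)
river: ρ → (-2,14,11)
river: ρ → (11,8,-5)
ρ-cycle length = 8 (tail of 2 descent steps not counted)

8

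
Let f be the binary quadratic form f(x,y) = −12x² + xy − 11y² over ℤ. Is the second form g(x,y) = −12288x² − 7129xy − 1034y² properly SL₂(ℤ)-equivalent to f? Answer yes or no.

D₁ = -527, D₂ = -527
f is negative-definite; reduce −f:
−f: flip: (12,-1,11)→(11,1,12)
−f: reduced (well bottom): (11,1,12) with a≤c, −a<b≤a
flip sign back: reduced form of f is (-11,-1,-12)
g is negative-definite; reduce −g:
−g: flip: (12288,7129,1034)→(1034,-7129,12288)
−g: translate: b→-925 (≡-7129 mod 2068), so (1034,-7129,12288)→(1034,-925,207)
−g: flip: (1034,-925,207)→(207,925,1034)
−g: translate: b→97 (≡925 mod 414), so (207,925,1034)→(207,97,12)
−g: flip: (207,97,12)→(12,-97,207)
−g: translate: b→-1 (≡-97 mod 24), so (12,-97,207)→(12,-1,11)
−g: flip: (12,-1,11)→(11,1,12)
−g: reduced (well bottom): (11,1,12) with a≤c, −a<b≤a
flip sign back: reduced form of g is (-11,-1,-12)
reduced forms (-11, -1, -12) vs (-11, -1, -12) ⇒ equivalent

yes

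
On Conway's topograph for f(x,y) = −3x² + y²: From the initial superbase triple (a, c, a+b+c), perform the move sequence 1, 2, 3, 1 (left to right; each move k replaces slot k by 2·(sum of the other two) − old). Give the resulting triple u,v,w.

start (-3,1,-2) = (f(1,0),f(0,1),f(1,1))
replace slot 1: 2·(1+(-2)) − (-3) = 1 → (1,1,-2)
replace slot 2: 2·(1+(-2)) − 1 = -3 → (1,-3,-2)
replace slot 3: 2·(1+(-3)) − (-2) = -2 → (1,-3,-2)
replace slot 1: 2·((-3)+(-2)) − 1 = -11 → (-11,-3,-2)

-11,-3,-2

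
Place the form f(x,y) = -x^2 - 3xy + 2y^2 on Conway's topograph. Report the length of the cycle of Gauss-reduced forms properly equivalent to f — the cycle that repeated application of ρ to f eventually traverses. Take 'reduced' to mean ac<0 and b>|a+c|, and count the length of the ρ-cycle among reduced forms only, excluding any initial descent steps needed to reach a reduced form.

D = 17, ⌊√D⌋ = 4
descent: ρ → (2,3,-1)  [lands on river]
river: ρ → (-1,3,2)
river: ρ → (2,1,-2)
river: ρ → (-2,3,1)
river: ρ → (1,3,-2)
river: ρ → (-2,1,2)
ρ-cycle length = 6 (tail of 1 descent step not counted)

6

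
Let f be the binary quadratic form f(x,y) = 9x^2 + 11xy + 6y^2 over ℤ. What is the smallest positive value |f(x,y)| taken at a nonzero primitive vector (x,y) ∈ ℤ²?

translate: b→-7 (≡11 mod 18), so (9,11,6)→(9,-7,4)
flip: (9,-7,4)→(4,7,9)
translate: b→-1 (≡7 mod 8), so (4,7,9)→(4,-1,6)
reduced (well bottom): (4,-1,6) with a≤c, −a<b≤a
well minimum = a = 4

4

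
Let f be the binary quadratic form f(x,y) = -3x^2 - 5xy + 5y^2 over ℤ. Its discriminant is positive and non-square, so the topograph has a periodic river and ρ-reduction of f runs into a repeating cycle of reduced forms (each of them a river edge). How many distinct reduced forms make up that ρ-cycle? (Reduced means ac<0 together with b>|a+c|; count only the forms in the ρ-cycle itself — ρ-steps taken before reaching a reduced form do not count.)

D = 85, ⌊√D⌋ = 9
descent: ρ → (5,5,-3)  [lands on river]
river: ρ → (-3,7,3)
river: ρ → (3,5,-5)
river: ρ → (-5,5,3)
river: ρ → (3,7,-3)
river: ρ → (-3,5,5)
ρ-cycle length = 6 (tail of 1 descent step not counted)

6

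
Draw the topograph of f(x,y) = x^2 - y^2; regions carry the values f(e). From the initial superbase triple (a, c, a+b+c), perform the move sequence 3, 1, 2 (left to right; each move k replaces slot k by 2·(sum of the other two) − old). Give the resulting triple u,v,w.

start (1,-1,0) = (f(1,0),f(0,1),f(1,1))
replace slot 3: 2·(1+(-1)) − 0 = 0 → (1,-1,0)
replace slot 1: 2·((-1)+0) − 1 = -3 → (-3,-1,0)
replace slot 2: 2·((-3)+0) − (-1) = -5 → (-3,-5,0)

-3,-5,0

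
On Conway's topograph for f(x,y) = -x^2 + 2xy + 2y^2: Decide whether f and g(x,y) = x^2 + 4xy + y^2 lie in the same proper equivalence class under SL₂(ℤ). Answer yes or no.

D₁ = 12, D₂ = 12
river cycle of f (length 2): (2, 2, -1), (-1, 2, 2)
river cycle of g (length 2): (1, 2, -2), (-2, 2, 1)
cycles differ ⇒ inequivalent

no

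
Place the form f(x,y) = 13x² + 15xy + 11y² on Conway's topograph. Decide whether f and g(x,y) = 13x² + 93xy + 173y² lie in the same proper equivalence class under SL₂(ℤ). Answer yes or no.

D₁ = -347, D₂ = -347
f: translate: b→-11 (≡15 mod 26), so (13,15,11)→(13,-11,9)
f: flip: (13,-11,9)→(9,11,13)
f: translate: b→-7 (≡11 mod 18), so (9,11,13)→(9,-7,11)
f: reduced (well bottom): (9,-7,11) with a≤c, −a<b≤a
g: translate: b→-11 (≡93 mod 26), so (13,93,173)→(13,-11,9)
g: flip: (13,-11,9)→(9,11,13)
g: translate: b→-7 (≡11 mod 18), so (9,11,13)→(9,-7,11)
g: reduced (well bottom): (9,-7,11) with a≤c, −a<b≤a
reduced forms (9, -7, 11) vs (9, -7, 11) ⇒ equivalent

yes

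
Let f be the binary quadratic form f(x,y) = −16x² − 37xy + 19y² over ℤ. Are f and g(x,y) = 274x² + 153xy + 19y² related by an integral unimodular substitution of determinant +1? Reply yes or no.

D₁ = 2585, D₂ = 2585
river cycle of f (length 22): (19, 37, -16), (-16, 27, 29), (29, 31, -14), (-14, 25, 35), (35, 45, -4), (-4, 43, 46), (46, 49, -1), (-1, 49, 46), (46, 43, -4), (-4, 45, 35), … (12 more)
river cycle of g (length 22): (19, 37, -16), (-16, 27, 29), (29, 31, -14), (-14, 25, 35), (35, 45, -4), (-4, 43, 46), (46, 49, -1), (-1, 49, 46), (46, 43, -4), (-4, 45, 35), … (12 more)
cycles coincide ⇒ equivalent

yes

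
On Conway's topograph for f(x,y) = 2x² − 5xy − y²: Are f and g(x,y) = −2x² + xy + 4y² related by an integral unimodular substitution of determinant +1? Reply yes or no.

D₁ = 33, D₂ = 33
river cycle of f (length 4): (-1, 5, 2), (2, 3, -3), (-3, 3, 2), (2, 5, -1)
river cycle of g (length 4): (-2, 5, 1), (1, 5, -2), (-2, 3, 3), (3, 3, -2)
cycles differ ⇒ inequivalent

no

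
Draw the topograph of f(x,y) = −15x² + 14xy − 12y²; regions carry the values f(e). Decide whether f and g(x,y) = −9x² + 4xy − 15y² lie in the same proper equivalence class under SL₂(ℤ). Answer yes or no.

D₁ = -524, D₂ = -524
f is negative-definite; reduce −f:
−f: flip: (15,-14,12)→(12,14,15)
−f: translate: b→-10 (≡14 mod 24), so (12,14,15)→(12,-10,13)
−f: reduced (well bottom): (12,-10,13) with a≤c, −a<b≤a
flip sign back: reduced form of f is (-12,10,-13)
g is negative-definite; reduce −g:
−g: reduced (well bottom): (9,-4,15) with a≤c, −a<b≤a
flip sign back: reduced form of g is (-9,4,-15)
reduced forms (-12, 10, -13) vs (-9, 4, -15) ⇒ inequivalent

no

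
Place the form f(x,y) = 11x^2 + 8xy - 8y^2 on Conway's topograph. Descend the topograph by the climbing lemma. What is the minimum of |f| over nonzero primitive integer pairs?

river: ρ → (-8,8,11)
river: ρ → (11,14,-5)
river: ρ → (-5,16,8)
river: ρ → (8,16,-5)
river: ρ → (-5,14,11)
river: ρ → (11,8,-8)
closes: descent 0, river 6
min |a| on river = 5

5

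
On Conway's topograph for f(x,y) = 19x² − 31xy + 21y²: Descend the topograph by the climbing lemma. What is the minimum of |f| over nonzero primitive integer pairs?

translate: b→7 (≡-31 mod 38), so (19,-31,21)→(19,7,9)
flip: (19,7,9)→(9,-7,19)
reduced (well bottom): (9,-7,19) with a≤c, −a<b≤a
well minimum = a = 9

9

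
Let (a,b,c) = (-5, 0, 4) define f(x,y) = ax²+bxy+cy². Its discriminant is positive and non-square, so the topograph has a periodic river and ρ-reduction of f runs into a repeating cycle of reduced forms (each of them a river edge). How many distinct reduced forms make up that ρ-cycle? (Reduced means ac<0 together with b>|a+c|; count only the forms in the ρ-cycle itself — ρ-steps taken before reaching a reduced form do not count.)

D = 80, ⌊√D⌋ = 8
descent: ρ → (4,8,-1)  [lands on river]
river: ρ → (-1,8,4)
ρ-cycle length = 2 (tail of 1 descent step not counted)

2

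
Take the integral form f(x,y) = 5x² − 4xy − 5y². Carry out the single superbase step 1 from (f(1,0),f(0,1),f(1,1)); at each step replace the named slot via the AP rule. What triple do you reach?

start (5,-5,-4) = (f(1,0),f(0,1),f(1,1))
replace slot 1: 2·((-5)+(-4)) − 5 = -23 → (-23,-5,-4)

-23,-5,-4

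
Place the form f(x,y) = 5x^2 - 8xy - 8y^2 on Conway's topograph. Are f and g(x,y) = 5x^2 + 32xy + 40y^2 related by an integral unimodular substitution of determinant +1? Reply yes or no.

D₁ = 224, D₂ = 224
river cycle of f (length 4): (-8, 8, 5), (5, 12, -4), (-4, 12, 5), (5, 8, -8)
river cycle of g (length 4): (5, 12, -4), (-4, 12, 5), (5, 8, -8), (-8, 8, 5)
cycles coincide ⇒ equivalent

yes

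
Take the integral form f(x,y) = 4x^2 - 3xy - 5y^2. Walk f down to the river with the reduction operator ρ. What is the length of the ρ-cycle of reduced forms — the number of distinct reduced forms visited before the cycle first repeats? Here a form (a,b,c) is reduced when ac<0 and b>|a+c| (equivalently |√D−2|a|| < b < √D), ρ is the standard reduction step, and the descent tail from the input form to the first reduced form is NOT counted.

D = 89, ⌊√D⌋ = 9
descent: ρ → (-5,3,4)  [lands on river]
river: ρ → (4,5,-4)
river: ρ → (-4,3,5)
river: ρ → (5,7,-2)
river: ρ → (-2,9,1)
river: ρ → (1,9,-2)
river: ρ → (-2,7,5)
river: ρ → (5,3,-4)
river: ρ → (-4,5,4)
river: ρ → (4,3,-5)
river: ρ → (-5,7,2)
river: ρ → (2,9,-1)
river: ρ → (-1,9,2)
river: ρ → (2,7,-5)
ρ-cycle length = 14 (tail of 1 descent step not counted)

14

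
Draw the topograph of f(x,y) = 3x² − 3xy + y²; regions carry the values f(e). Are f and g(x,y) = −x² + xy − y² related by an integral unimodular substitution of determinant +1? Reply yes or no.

D₁ = -3, D₂ = -3
f: translate: b→3 (≡-3 mod 6), so (3,-3,1)→(3,3,1)
f: flip: (3,3,1)→(1,-3,3)
f: translate: b→1 (≡-3 mod 2), so (1,-3,3)→(1,1,1)
f: reduced (well bottom): (1,1,1) with a≤c, −a<b≤a
g is negative-definite; reduce −g:
−g: translate: b→1 (≡-1 mod 2), so (1,-1,1)→(1,1,1)
−g: reduced (well bottom): (1,1,1) with a≤c, −a<b≤a
flip sign back: reduced form of g is (-1,-1,-1)
reduced forms (1, 1, 1) vs (-1, -1, -1) ⇒ inequivalent

no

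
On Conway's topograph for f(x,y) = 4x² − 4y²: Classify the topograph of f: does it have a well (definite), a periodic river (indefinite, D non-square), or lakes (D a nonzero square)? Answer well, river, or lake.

D = b²−4ac = 0² − 4·4·(-4) = 64
D = 8² is a perfect square ⇒ form factors over ℤ ⇒ lakes

lake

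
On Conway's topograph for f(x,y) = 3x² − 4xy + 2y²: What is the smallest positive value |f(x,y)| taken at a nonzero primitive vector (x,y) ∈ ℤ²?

translate: b→2 (≡-4 mod 6), so (3,-4,2)→(3,2,1)
flip: (3,2,1)→(1,-2,3)
translate: b→0 (≡-2 mod 2), so (1,-2,3)→(1,0,2)
reduced (well bottom): (1,0,2) with a≤c, −a<b≤a
well minimum = a = 1

1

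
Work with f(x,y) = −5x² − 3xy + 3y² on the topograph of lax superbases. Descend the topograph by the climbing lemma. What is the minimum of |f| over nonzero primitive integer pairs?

descent: ρ → (3,3,-5)  [lands on river]
river: ρ → (-5,7,1)
river: ρ → (1,7,-5)
river: ρ → (-5,3,3)
closes: descent 1, river 4
min |a| on river = 1

1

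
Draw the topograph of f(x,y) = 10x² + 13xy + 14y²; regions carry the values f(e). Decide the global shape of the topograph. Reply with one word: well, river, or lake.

D = b²−4ac = 13² − 4·10·14 = -391
D < 0 ⇒ definite ⇒ every region one sign ⇒ single well

well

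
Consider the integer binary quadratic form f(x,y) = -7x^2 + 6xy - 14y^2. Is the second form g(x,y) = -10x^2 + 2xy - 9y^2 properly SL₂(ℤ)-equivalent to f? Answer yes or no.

D₁ = -356, D₂ = -356
f is negative-definite; reduce −f:
−f: reduced (well bottom): (7,-6,14) with a≤c, −a<b≤a
flip sign back: reduced form of f is (-7,6,-14)
g is negative-definite; reduce −g:
−g: flip: (10,-2,9)→(9,2,10)
−g: reduced (well bottom): (9,2,10) with a≤c, −a<b≤a
flip sign back: reduced form of g is (-9,-2,-10)
reduced forms (-7, 6, -14) vs (-9, -2, -10) ⇒ inequivalent

no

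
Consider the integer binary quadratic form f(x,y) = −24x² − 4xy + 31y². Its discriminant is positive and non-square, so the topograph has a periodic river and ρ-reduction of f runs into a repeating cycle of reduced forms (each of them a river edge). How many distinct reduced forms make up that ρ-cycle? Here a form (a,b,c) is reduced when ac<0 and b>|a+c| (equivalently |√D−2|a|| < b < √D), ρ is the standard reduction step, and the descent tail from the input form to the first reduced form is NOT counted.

D = 2992, ⌊√D⌋ = 54
descent: ρ → (31,4,-24)
descent: ρ → (-24,44,11)  [lands on river]
river: ρ → (11,44,-24)
river: ρ → (-24,52,3)
river: ρ → (3,50,-41)
river: ρ → (-41,32,12)
river: ρ → (12,40,-29)
river: ρ → (-29,18,23)
river: ρ → (23,28,-24)
river: ρ → (-24,20,27)
river: ρ → (27,34,-17)
river: ρ → (-17,34,27)
river: ρ → (27,20,-24)
river: ρ → (-24,28,23)
river: ρ → (23,18,-29)
river: ρ → (-29,40,12)
river: ρ → (12,32,-41)
river: ρ → (-41,50,3)
river: ρ → (3,52,-24)
ρ-cycle length = 18 (tail of 2 descent steps not counted)

18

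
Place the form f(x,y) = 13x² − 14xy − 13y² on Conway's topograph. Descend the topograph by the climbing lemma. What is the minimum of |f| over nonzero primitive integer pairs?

descent: ρ → (-13,14,13)  [lands on river]
river: ρ → (13,12,-14)
river: ρ → (-14,16,11)
river: ρ → (11,28,-2)
river: ρ → (-2,28,11)
river: ρ → (11,16,-14)
river: ρ → (-14,12,13)
river: ρ → (13,14,-13)
river: ρ → (-13,12,14)
river: ρ → (14,16,-11)
river: ρ → (-11,28,2)
river: ρ → (2,28,-11)
river: ρ → (-11,16,14)
river: ρ → (14,12,-13)
closes: descent 1, river 14
min |a| on river = 2

2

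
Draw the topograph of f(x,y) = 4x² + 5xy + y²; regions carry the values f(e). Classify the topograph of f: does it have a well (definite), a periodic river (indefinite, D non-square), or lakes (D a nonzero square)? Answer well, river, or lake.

D = b²−4ac = 5² − 4·4·1 = 9
D = 3² is a perfect square ⇒ form factors over ℤ ⇒ lakes

lake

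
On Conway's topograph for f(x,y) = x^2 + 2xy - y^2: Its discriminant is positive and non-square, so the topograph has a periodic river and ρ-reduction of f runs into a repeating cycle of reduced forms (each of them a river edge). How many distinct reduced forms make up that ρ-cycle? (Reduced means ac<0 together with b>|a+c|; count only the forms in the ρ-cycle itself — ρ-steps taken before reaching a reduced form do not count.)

D = 8, ⌊√D⌋ = 2
river: ρ → (-1,2,1)
river: ρ → (1,2,-1)
ρ-cycle length = 2 (tail of 0 descent steps not counted)

2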